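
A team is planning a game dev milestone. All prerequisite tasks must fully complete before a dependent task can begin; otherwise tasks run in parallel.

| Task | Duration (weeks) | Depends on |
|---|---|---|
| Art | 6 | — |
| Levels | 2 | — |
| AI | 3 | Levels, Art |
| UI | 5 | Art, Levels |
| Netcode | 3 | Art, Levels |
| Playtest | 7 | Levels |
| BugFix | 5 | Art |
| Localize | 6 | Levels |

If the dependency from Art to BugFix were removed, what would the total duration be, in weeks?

11

With the dependency in place, Art→UI = 6+5 = 11 sets the finish at 11 weeks.
Without Art→BugFix, BugFix's earliest start moves from 6 to 0.
The longest chain is now Art→UI = 6+5 = 11, so the schedule takes 11 weeks.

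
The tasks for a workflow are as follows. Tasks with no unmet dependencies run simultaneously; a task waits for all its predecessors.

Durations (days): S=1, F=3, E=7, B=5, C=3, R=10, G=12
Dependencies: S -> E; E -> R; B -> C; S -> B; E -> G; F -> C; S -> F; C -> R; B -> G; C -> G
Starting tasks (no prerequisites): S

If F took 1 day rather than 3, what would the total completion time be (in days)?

21

As given, the longest chain is S→B→C→G = 1+5+3+12 = 21, so the finish is 21 days.
F is off the critical path — its longest chain is 19 days, giving 2 of slack.
That remains the longest chain; total 21 days.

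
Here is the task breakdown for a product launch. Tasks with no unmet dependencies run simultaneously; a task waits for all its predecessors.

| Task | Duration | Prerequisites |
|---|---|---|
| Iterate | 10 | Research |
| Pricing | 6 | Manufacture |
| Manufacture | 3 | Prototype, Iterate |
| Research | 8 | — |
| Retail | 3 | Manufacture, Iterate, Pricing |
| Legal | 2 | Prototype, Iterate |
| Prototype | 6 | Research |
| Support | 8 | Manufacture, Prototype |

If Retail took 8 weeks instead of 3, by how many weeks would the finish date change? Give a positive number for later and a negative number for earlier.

Baseline: Research→Iterate→Manufacture→Pricing→Retail = 8+10+3+6+3 = 30 → 30 weeks.
Since Retail is critical, the +5 change carries straight to that chain (now 35 weeks).
The critical path is still Research→Iterate→Manufacture→Pricing→Retail; finish is now 35 weeks.
Change in finish: 35 − 30 = +5 weeks.

5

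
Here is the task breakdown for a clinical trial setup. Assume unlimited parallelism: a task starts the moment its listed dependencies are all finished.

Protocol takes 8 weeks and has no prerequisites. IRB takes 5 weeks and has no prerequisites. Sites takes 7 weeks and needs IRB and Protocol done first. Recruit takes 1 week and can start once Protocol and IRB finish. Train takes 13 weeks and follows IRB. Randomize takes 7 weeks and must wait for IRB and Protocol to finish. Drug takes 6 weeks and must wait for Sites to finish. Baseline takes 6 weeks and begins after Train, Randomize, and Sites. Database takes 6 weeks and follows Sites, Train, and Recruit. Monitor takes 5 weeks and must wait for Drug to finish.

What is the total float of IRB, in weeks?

2

Critical path: Protocol→Sites→Drug→Monitor = 8+7+6+5 = 26, so the finish is 26 weeks.
Longest path through IRB: 24 weeks (earliest finish 5, latest finish 7).
Float = 26 − 24 = 2.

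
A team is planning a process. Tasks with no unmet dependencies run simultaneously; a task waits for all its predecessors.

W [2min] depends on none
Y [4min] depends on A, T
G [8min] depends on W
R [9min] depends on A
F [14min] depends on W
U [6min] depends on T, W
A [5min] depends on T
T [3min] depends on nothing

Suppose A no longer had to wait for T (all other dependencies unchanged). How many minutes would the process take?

Original critical path: T→A→R = 3+5+9 = 17 ⇒ 17 minutes.
Without T→A, A's earliest start moves from 3 to 0.
New critical path: W→F = 2+14 = 16 ⇒ 16 minutes.

16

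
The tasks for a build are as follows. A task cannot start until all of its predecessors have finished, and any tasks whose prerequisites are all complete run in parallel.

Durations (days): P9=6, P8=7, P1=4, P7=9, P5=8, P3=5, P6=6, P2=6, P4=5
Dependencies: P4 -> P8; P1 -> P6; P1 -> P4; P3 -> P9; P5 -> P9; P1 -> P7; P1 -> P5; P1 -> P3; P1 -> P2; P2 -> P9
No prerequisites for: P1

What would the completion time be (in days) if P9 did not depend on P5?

16

Original critical path: P1→P5→P9 = 4+8+6 = 18 ⇒ 18 days.
Without P5→P9, P9's earliest start moves from 12 to 10.
After: P1→P2→P9 = 4+6+6 = 16 → 16 days.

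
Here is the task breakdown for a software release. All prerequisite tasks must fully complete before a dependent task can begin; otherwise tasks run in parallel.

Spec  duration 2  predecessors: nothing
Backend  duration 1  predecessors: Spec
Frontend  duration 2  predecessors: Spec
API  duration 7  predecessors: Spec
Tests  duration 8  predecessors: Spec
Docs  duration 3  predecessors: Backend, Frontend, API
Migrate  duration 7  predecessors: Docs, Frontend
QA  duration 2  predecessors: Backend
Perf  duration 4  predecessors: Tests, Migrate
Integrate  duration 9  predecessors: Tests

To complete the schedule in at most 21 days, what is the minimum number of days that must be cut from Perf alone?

2

Current finish: 23 days; target: 21.
Perf is on every critical path, so each day cut from Perf cuts the finish by one (this holds down to a finish of 20).
Need 23 − 21 = 2 days off Perf → Perf becomes 2 days, finish becomes 21.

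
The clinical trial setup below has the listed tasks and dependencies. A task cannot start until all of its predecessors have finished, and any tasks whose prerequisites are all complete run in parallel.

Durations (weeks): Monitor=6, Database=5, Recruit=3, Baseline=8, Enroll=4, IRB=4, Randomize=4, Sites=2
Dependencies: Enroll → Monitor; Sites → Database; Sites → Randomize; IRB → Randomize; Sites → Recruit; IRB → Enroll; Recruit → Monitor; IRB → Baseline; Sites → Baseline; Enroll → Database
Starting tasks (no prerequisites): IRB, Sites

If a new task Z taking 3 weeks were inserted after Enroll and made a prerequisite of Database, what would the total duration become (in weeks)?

Originally the clinical trial setup takes 14 weeks.
With Z inserted, Database now waits for max(Enroll, Sites, Z).
New critical path: IRB→Enroll→Z→Database = 4+4+3+5 = 16 ⇒ 16 weeks.

16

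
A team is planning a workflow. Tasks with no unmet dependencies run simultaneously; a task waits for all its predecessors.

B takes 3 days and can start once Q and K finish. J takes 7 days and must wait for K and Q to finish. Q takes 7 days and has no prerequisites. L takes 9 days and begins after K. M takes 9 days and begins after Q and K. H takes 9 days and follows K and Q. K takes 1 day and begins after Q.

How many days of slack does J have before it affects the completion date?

2

Q→K→H = 7+1+9 = 17 sets the makespan at 17 days.
The longest chain containing J totals 15 days.
Slack of J = 10 − 8 = 2 days.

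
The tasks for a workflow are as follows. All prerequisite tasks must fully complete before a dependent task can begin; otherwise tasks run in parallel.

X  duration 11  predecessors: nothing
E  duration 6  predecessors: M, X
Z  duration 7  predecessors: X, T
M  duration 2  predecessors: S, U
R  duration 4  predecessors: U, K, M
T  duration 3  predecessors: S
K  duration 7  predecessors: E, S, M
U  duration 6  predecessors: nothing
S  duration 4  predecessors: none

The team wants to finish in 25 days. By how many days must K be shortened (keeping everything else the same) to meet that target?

3

Current finish: 28 days; target: 25.
K is on every critical path, so each day cut from K cuts the finish by one (this holds down to a finish of 22).
Need 28 − 25 = 3 days off K → K becomes 4 days, finish becomes 25.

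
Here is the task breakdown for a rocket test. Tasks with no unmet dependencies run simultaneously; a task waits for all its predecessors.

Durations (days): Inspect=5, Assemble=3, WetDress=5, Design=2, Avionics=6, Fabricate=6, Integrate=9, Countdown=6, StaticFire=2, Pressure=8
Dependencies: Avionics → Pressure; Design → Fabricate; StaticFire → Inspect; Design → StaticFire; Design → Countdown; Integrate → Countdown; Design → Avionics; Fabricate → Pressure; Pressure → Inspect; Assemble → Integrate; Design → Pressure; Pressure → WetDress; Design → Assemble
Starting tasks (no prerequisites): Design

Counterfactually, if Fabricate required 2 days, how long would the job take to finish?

21

Critical path before the change: Design→Fabricate→Pressure→WetDress = 2+6+8+5 = 21 giving 21 days.
Fabricate is on the critical path; changing it to 2 makes that path 17 days.
Now Design→Avionics→Pressure→WetDress = 2+6+8+5 = 21 is longest, so the finish becomes 21 days.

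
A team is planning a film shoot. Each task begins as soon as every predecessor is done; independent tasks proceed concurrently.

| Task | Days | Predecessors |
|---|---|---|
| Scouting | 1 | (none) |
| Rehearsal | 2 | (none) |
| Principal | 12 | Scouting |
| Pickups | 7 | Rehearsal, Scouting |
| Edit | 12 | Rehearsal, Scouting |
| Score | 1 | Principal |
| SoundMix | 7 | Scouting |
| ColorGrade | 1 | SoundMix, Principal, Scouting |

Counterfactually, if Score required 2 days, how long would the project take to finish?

Baseline: Scouting→Principal→Score = 1+12+1 = 14 → 14 days.
Since Score is critical, the +1 change carries straight to that chain (now 15 days).
The critical path is still Scouting→Principal→Score; finish is now 15 days.

15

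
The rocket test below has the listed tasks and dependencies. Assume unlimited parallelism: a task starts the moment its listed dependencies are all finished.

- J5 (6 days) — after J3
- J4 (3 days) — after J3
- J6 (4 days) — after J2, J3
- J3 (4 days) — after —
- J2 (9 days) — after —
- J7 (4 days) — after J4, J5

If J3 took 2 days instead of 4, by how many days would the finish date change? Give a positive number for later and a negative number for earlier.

-1

The binding path is J3→J5→J7 = 4+6+4 = 14; finish at 14 days.
Since J3 is critical, the -2 change carries straight to that chain (now 12 days).
New critical path: J2→J6 = 9+4 = 13 ⇒ 13 days.
Change in finish: 13 − 14 = -1 days.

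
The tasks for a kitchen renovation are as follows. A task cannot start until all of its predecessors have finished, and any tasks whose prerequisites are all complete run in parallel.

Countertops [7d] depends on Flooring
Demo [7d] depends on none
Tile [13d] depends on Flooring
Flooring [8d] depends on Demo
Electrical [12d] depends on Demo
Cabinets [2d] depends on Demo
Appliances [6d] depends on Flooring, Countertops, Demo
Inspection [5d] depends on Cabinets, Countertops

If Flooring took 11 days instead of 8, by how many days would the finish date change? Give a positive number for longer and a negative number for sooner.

3

Baseline: Demo→Flooring→Countertops→Appliances = 7+8+7+6 = 28 → 28 days.
Flooring lies on that path, so at 11 days the path becomes 31 days.
No other chain overtakes it, so the finish is 31 days.
Change in finish: 31 − 28 = +3 days.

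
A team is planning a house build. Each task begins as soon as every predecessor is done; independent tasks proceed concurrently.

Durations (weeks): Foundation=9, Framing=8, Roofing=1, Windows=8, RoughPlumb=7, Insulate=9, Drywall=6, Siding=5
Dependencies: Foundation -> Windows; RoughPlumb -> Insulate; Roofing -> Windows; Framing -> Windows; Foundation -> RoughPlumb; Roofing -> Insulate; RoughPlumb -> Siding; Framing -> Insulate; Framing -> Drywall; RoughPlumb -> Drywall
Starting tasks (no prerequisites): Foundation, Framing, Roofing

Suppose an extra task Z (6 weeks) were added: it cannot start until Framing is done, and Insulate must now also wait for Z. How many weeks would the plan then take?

Originally the plan takes 25 weeks.
With Z inserted, Insulate now waits for max(RoughPlumb, Roofing, Framing, Z).
New critical path: Foundation→RoughPlumb→Insulate = 9+7+9 = 25 ⇒ 25 weeks.

25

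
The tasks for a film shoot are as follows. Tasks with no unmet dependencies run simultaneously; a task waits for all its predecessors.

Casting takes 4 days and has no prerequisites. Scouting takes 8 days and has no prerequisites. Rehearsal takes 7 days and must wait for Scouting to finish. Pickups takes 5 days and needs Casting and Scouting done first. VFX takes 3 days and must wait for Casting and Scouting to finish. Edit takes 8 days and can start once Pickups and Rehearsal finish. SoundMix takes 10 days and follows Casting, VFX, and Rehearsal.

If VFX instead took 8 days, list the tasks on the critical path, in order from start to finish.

Critical path before the change: Scouting→Rehearsal→SoundMix = 8+7+10 = 25 giving 25 days.
VFX has 4 days of float (longest path through it is 21).
The binding chain switches to Scouting→VFX→SoundMix = 8+8+10 = 26; finish 26 days.

Scouting, VFX, SoundMix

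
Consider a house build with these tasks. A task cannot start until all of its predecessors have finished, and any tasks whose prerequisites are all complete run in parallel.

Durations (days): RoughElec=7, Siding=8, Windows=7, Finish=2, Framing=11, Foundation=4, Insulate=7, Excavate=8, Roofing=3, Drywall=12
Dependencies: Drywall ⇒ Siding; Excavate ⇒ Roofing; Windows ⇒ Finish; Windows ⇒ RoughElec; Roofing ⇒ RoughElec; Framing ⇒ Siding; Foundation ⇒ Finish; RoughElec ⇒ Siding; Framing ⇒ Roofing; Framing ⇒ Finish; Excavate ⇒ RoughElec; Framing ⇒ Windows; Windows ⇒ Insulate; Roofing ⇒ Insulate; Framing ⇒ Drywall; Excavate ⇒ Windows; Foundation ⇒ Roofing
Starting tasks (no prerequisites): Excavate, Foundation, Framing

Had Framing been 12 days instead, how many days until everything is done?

34

Baseline: Framing→Windows→RoughElec→Siding = 11+7+7+8 = 33 → 33 days.
Framing is on the critical path; changing it to 12 makes that path 34 days.
No other chain overtakes it, so the finish is 34 days.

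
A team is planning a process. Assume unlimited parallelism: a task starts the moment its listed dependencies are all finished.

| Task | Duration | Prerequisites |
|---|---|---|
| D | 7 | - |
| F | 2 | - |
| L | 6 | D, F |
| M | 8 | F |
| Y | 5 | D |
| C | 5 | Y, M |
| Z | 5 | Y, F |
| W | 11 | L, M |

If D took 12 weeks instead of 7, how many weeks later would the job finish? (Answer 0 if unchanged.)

5

Actual critical path: D→L→W = 7+6+11 = 24 ⇒ 24 weeks.
D lies on that path, so at 12 weeks the path becomes 29 weeks.
No other chain overtakes it, so the finish is 29 weeks.
Change in finish: 29 − 24 = +5 weeks.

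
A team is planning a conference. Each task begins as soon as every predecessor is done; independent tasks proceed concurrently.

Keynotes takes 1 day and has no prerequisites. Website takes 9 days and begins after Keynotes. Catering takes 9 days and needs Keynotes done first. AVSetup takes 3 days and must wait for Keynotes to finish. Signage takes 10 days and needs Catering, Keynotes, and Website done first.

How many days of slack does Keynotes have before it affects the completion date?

Critical path: Keynotes→Website→Signage = 1+9+10 = 20, so the finish is 20 days.
Keynotes finishes as early as 1 and must finish by 1.
Float = 20 − 20 = 0.

0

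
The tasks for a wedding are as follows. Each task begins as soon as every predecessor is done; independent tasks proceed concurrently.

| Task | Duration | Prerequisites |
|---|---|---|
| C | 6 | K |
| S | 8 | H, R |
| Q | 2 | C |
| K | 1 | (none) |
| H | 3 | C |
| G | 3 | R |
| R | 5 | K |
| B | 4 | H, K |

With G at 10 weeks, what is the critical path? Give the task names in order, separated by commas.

K, C, H, S

Critical path before the change: K→C→H→S = 1+6+3+8 = 18 giving 18 weeks.
The longest path through G is only 9 weeks, so G has float 9.
No other chain overtakes it, so the finish is 18 weeks.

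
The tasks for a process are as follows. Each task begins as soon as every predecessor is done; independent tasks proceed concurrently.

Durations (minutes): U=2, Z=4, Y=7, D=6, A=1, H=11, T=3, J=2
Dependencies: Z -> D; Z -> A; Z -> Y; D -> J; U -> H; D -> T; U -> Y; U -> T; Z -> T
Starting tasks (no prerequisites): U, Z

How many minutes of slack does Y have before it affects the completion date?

The longest chain is U→H = 2+11 = 13; overall finish 13 minutes.
Longest path through Y: 11 minutes (earliest finish 11, latest finish 13).
Slack of Y = 6 − 4 = 2 minutes.

2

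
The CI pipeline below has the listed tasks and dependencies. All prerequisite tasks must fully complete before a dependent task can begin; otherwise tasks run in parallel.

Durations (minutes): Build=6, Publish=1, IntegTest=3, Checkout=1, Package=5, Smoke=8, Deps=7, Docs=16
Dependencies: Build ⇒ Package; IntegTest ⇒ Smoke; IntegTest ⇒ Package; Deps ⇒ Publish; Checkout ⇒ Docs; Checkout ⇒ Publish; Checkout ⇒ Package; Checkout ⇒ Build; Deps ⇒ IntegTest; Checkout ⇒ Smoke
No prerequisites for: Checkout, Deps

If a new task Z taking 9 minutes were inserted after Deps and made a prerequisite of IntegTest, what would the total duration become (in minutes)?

27

Originally the project takes 18 minutes.
With Z inserted, IntegTest now waits for max(Deps, Z).
New critical path: Deps→Z→IntegTest→Smoke = 7+9+3+8 = 27 ⇒ 27 minutes.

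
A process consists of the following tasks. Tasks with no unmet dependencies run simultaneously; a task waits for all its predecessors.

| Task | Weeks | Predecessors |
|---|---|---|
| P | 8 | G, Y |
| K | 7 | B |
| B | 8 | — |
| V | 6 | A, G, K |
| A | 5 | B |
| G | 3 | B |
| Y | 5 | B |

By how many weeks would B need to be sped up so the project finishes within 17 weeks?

Current finish: 21 weeks; target: 17.
B is on every critical path, so each week cut from B cuts the finish by one (this holds down to a finish of 14).
Need 21 − 17 = 4 weeks off B → B becomes 4 weeks, finish becomes 17.

4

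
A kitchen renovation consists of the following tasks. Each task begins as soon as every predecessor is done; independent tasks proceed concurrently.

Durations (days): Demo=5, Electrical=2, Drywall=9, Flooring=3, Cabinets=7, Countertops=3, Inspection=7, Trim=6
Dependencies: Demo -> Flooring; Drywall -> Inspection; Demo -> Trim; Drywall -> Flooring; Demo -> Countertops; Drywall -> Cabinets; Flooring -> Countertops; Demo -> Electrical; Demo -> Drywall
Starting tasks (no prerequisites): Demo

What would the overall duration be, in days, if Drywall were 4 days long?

16

As given, the longest chain is Demo→Drywall→Cabinets = 5+9+7 = 21, so the finish is 21 days.
Since Drywall is critical, the -5 change carries straight to that chain (now 16 days).
No other chain overtakes it, so the finish is 16 days.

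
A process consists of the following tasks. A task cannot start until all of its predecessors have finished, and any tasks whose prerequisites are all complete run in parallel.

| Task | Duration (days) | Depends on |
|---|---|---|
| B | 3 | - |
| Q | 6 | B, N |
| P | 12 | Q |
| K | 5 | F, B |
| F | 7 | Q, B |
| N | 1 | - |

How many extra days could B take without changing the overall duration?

B→Q→F→K = 3+6+7+5 = 21 sets the makespan at 21 days.
B finishes as early as 3 and must finish by 3.
Slack of B = 0 − 0 = 0 days.

0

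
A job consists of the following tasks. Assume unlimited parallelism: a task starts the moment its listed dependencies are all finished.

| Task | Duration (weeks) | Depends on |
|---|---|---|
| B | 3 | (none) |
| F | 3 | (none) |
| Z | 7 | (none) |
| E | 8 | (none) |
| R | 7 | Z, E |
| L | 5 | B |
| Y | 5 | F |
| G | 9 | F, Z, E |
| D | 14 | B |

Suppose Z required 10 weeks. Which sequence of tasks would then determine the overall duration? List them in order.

As given, the longest chain is B→D = 3+14 = 17, so the finish is 17 weeks.
Z is off the critical path — its longest chain is 16 weeks, giving 1 of slack.
The binding chain switches to Z→G = 10+9 = 19; finish 19 weeks.

Z, G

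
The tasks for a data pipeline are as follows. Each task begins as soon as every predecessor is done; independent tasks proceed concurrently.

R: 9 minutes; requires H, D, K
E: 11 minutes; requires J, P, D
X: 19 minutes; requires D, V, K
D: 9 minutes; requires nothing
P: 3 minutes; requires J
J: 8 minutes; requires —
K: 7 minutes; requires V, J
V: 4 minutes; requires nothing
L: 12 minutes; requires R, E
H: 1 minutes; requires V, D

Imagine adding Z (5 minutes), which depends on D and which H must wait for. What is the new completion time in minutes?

Originally the data pipeline takes 36 minutes.
With Z inserted, H now waits for max(V, D, Z).
New critical path: D→Z→H→R→L = 9+5+1+9+12 = 36 ⇒ 36 minutes.

36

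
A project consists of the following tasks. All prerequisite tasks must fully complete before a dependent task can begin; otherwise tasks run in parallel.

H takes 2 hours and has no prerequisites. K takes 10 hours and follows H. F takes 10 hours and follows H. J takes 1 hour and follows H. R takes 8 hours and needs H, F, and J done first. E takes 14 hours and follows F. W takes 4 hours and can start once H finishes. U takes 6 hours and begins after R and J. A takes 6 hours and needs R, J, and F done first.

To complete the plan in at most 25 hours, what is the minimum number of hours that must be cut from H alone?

Current finish: 26 hours; target: 25.
H is on every critical path, so each hour cut from H cuts the finish by one (this holds down to a finish of 25).
Need 26 − 25 = 1 hour off H → H becomes 1 hour, finish becomes 25.

1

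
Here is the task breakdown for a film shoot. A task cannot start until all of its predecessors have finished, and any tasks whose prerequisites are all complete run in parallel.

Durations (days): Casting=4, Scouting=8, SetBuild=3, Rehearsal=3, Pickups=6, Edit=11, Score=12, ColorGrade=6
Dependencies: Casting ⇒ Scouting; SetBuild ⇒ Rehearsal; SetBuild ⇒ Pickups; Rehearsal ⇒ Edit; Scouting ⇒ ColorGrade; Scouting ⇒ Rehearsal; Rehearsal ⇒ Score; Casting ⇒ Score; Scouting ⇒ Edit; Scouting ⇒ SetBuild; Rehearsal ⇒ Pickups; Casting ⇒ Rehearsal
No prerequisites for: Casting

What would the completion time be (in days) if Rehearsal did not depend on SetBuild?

Original critical path: Casting→Scouting→SetBuild→Rehearsal→Score = 4+8+3+3+12 = 30 ⇒ 30 days.
Without SetBuild→Rehearsal, Rehearsal's earliest start moves from 15 to 12.
The longest chain is now Casting→Scouting→Rehearsal→Score = 4+8+3+12 = 27, so the schedule takes 27 days.

27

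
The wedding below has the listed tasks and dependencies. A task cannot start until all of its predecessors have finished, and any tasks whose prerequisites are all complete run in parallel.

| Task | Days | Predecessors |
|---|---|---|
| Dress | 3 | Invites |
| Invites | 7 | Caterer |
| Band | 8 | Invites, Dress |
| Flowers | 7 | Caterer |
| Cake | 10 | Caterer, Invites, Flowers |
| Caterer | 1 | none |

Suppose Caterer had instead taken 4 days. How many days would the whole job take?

Baseline: Caterer→Invites→Dress→Band = 1+7+3+8 = 19 → 19 days.
Caterer is on the critical path; changing it to 4 makes that path 22 days.
No other chain overtakes it, so the finish is 22 days.

22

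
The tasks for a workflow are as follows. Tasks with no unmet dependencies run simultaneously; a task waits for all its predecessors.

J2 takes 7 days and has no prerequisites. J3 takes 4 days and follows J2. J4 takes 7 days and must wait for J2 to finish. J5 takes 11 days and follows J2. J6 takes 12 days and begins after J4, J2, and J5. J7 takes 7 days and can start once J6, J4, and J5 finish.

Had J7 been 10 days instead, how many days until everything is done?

40

Actual critical path: J2→J5→J6→J7 = 7+11+12+7 = 37 ⇒ 37 days.
J7 is on the critical path; changing it to 10 makes that path 40 days.
That remains the longest chain; total 40 days.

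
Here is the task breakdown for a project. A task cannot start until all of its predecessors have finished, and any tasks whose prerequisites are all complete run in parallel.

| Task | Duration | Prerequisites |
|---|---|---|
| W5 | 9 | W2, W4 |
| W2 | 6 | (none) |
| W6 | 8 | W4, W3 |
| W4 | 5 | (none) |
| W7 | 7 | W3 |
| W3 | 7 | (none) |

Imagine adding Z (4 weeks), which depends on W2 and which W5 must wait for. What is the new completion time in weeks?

Originally the project takes 15 weeks.
With Z inserted, W5 now waits for max(W2, W4, Z).
New critical path: W2→Z→W5 = 6+4+9 = 19 ⇒ 19 weeks.

19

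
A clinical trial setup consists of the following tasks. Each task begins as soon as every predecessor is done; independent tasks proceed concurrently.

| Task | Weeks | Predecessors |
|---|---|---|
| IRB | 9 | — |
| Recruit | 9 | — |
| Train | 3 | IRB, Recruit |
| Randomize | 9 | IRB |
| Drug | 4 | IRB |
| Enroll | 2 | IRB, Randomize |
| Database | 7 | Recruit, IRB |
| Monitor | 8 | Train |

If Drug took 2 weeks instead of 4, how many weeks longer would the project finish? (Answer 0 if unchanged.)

0

Baseline: IRB→Train→Monitor = 9+3+8 = 20 → 20 weeks.
Drug has 7 weeks of float (longest path through it is 13).
The critical path is still IRB→Train→Monitor; finish is now 20 weeks.
Change in finish: 20 − 20 = +0 weeks.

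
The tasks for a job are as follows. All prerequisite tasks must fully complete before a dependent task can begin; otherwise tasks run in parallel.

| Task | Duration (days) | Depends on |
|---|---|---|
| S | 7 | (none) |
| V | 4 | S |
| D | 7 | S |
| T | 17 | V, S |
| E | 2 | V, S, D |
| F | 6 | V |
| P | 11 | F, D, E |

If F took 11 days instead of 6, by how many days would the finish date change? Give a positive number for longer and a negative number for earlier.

Critical path before the change: S→V→F→P = 7+4+6+11 = 28 giving 28 days.
Since F is critical, the +5 change carries straight to that chain (now 33 days).
That remains the longest chain; total 33 days.
Change in finish: 33 − 28 = +5 days.

5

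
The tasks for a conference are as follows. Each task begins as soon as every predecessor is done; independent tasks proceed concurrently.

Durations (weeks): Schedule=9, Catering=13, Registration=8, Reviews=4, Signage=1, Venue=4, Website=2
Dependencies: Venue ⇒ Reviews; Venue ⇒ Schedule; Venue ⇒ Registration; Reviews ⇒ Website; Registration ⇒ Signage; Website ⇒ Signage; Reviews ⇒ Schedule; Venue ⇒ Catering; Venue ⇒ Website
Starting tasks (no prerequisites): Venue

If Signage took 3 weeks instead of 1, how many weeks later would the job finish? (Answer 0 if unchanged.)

0

As given, the longest chain is Venue→Reviews→Schedule = 4+4+9 = 17, so the finish is 17 weeks.
Signage is off the critical path — its longest chain is 13 weeks, giving 4 of slack.
No other chain overtakes it, so the finish is 17 weeks.
Change in finish: 17 − 17 = +0 weeks.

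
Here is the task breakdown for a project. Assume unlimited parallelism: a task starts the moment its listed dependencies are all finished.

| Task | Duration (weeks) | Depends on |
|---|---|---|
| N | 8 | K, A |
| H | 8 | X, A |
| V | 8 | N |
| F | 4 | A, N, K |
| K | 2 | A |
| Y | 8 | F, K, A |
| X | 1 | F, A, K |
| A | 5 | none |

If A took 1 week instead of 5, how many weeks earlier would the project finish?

4

Actual critical path: A→K→N→F→X→H = 5+2+8+4+1+8 = 28 ⇒ 28 weeks.
A lies on that path, so at 1 week the path becomes 24 weeks.
No other chain overtakes it, so the finish is 24 weeks.
Change in finish: 24 − 28 = -4 weeks.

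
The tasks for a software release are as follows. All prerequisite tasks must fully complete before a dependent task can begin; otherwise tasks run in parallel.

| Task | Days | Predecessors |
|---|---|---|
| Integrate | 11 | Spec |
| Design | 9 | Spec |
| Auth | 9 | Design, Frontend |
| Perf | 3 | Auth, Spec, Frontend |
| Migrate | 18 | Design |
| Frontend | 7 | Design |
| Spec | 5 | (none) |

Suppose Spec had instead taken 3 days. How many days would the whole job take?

Critical path before the change: Spec→Design→Frontend→Auth→Perf = 5+9+7+9+3 = 33 giving 33 days.
Spec is on the critical path; changing it to 3 makes that path 31 days.
No other chain overtakes it, so the finish is 31 days.

31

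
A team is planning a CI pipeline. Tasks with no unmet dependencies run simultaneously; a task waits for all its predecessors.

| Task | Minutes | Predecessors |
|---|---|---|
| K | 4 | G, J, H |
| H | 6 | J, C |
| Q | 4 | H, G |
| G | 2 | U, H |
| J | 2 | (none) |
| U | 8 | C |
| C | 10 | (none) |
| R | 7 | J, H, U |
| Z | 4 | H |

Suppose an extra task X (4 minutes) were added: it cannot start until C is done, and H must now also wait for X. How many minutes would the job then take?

Originally the job takes 25 minutes.
With X inserted, H now waits for max(J, C, X).
New critical path: C→X→H→R = 10+4+6+7 = 27 ⇒ 27 minutes.

27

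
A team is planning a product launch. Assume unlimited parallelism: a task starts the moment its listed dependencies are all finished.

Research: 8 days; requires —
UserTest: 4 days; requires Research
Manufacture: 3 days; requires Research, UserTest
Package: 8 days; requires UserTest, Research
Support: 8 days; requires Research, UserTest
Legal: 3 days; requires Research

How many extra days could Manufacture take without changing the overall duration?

5

Research→UserTest→Package = 8+4+8 = 20 sets the makespan at 20 days.
Manufacture finishes as early as 15 and must finish by 20.
So Manufacture can slip 20 − 15 = 5 days.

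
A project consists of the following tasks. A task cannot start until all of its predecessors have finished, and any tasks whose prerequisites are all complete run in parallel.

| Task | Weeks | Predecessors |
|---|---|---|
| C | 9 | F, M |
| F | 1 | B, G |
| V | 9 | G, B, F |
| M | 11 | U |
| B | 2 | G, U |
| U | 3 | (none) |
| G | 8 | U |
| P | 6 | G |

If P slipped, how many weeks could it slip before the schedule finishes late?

Critical path: U→G→B→F→C = 3+8+2+1+9 = 23, so the finish is 23 weeks.
The longest chain containing P totals 17 weeks.
Float = 23 − 17 = 6.

6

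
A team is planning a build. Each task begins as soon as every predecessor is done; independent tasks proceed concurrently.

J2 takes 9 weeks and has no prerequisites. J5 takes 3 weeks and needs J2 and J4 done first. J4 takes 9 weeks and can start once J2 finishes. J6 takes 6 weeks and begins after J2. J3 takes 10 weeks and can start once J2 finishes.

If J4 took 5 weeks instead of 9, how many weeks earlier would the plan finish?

2

Critical path before the change: J2→J4→J5 = 9+9+3 = 21 giving 21 weeks.
Since J4 is critical, the -4 change carries straight to that chain (now 17 weeks).
New critical path: J2→J3 = 9+10 = 19 ⇒ 19 weeks.
Change in finish: 19 − 21 = -2 weeks.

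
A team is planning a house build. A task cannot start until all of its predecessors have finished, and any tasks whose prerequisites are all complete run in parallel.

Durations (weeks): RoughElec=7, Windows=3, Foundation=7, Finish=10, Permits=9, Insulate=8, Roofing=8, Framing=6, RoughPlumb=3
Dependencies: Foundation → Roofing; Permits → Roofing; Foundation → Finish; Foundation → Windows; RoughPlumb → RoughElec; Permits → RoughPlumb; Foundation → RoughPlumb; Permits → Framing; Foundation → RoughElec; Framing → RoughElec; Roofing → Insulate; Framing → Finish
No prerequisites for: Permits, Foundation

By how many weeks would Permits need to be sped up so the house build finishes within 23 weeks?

Current finish: 25 weeks; target: 23.
Permits is on every critical path, so each week cut from Permits cuts the finish by one (this holds down to a finish of 23).
Need 25 − 23 = 2 weeks off Permits → Permits becomes 7 weeks, finish becomes 23.

2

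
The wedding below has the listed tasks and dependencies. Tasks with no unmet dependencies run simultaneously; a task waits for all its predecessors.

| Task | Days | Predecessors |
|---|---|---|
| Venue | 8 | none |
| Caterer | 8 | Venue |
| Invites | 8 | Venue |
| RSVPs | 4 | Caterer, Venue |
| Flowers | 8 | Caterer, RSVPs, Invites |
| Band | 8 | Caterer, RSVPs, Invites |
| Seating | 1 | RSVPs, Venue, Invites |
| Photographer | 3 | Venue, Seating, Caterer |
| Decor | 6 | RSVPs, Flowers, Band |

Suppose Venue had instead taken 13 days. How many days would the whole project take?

Baseline: Venue→Caterer→RSVPs→Flowers→Decor = 8+8+4+8+6 = 34 → 34 days.
Venue is on the critical path; changing it to 13 makes that path 39 days.
No other chain overtakes it, so the finish is 39 days.

39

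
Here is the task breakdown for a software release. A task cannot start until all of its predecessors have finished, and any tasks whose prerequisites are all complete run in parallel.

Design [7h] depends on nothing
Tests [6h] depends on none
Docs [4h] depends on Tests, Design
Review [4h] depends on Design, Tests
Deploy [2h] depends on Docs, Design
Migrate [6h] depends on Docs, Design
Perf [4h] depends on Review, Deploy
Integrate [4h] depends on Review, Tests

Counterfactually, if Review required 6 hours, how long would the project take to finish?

17

Critical path before the change: Design→Docs→Deploy→Perf = 7+4+2+4 = 17 giving 17 hours.
Review is off the critical path — its longest chain is 15 hours, giving 2 of slack.
That remains the longest chain; total 17 hours.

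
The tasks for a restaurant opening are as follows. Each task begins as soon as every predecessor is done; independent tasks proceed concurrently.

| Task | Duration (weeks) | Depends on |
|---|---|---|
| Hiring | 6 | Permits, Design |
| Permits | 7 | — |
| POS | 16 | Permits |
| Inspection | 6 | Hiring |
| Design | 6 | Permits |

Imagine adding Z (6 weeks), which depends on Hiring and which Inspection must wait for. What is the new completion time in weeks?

31

Originally the job takes 25 weeks.
With Z inserted, Inspection now waits for max(Hiring, Z).
New critical path: Permits→Design→Hiring→Z→Inspection = 7+6+6+6+6 = 31 ⇒ 31 weeks.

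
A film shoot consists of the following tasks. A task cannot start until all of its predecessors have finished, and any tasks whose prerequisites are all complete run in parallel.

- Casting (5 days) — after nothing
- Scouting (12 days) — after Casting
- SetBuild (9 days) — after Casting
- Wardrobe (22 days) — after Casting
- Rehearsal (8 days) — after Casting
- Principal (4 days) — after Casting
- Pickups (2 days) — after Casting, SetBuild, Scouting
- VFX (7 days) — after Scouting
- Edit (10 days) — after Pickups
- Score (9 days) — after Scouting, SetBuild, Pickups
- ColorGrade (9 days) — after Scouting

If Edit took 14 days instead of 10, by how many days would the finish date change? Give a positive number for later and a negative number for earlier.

4

The binding path is Casting→Scouting→Pickups→Edit = 5+12+2+10 = 29; finish at 29 days.
Edit is on the critical path; changing it to 14 makes that path 33 days.
The critical path is still Casting→Scouting→Pickups→Edit; finish is now 33 days.
Change in finish: 33 − 29 = +4 days.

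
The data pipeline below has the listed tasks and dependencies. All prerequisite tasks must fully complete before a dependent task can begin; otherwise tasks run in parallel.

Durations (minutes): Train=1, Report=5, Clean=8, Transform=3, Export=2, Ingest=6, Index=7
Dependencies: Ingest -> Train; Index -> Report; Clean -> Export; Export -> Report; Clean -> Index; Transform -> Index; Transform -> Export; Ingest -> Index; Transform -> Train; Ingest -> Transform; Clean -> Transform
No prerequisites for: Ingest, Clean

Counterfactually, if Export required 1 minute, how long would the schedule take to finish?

The binding path is Clean→Transform→Index→Report = 8+3+7+5 = 23; finish at 23 minutes.
The longest path through Export is only 18 minutes, so Export has float 5.
That remains the longest chain; total 23 minutes.

23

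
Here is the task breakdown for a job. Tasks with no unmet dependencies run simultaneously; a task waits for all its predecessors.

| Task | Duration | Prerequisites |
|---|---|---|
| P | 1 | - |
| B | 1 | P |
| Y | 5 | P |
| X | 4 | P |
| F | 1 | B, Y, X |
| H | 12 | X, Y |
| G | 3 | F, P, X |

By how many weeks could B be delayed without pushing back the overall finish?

12

P→Y→H = 1+5+12 = 18 sets the makespan at 18 weeks.
Longest path through B: 6 weeks (earliest finish 2, latest finish 14).
Slack of B = 13 − 1 = 12 weeks.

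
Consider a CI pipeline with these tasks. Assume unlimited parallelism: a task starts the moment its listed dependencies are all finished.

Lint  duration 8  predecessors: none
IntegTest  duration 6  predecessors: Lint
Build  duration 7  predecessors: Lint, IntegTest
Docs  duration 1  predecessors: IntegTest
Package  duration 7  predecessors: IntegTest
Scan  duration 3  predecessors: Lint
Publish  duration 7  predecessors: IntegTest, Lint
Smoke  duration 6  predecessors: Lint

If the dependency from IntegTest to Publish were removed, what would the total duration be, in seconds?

21

Before: longest chain Lint→IntegTest→Build = 8+6+7 = 21, finish 21.
Without IntegTest→Publish, Publish's earliest start moves from 14 to 8.
After: Lint→IntegTest→Build = 8+6+7 = 21 → 21 seconds.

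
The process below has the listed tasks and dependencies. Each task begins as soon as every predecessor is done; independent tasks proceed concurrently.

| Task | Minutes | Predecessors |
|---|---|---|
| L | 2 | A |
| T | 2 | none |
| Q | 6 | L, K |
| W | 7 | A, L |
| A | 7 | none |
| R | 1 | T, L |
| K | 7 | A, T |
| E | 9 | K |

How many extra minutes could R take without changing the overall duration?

13

A→K→E = 7+7+9 = 23 sets the makespan at 23 minutes.
The longest chain containing R totals 10 minutes.
Float = 23 − 10 = 13.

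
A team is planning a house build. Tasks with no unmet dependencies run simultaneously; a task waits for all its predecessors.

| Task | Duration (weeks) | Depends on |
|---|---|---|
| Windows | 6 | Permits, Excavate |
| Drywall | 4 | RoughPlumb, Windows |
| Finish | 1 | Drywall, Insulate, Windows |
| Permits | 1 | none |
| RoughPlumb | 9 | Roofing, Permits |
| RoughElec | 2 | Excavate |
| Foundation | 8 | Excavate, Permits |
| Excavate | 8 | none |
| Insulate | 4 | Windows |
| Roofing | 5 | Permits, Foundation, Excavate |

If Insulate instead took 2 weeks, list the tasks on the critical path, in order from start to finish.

As given, the longest chain is Excavate→Foundation→Roofing→RoughPlumb→Drywall→Finish = 8+8+5+9+4+1 = 35, so the finish is 35 weeks.
The longest path through Insulate is only 19 weeks, so Insulate has float 16.
No other chain overtakes it, so the finish is 35 weeks.

Excavate, Foundation, Roofing, RoughPlumb, Drywall, Finish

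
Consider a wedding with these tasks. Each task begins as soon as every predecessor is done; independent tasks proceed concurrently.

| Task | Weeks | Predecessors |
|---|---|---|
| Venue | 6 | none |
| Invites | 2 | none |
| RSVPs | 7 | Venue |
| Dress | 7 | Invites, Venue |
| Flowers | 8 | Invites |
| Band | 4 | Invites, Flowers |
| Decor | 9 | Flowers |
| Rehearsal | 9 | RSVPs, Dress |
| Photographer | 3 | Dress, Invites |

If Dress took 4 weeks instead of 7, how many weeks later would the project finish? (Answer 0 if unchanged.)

Actual critical path: Venue→Dress→Rehearsal = 6+7+9 = 22 ⇒ 22 weeks.
Dress is on the critical path; changing it to 4 makes that path 19 weeks.
New critical path: Venue→RSVPs→Rehearsal = 6+7+9 = 22 ⇒ 22 weeks.
Change in finish: 22 − 22 = +0 weeks.

0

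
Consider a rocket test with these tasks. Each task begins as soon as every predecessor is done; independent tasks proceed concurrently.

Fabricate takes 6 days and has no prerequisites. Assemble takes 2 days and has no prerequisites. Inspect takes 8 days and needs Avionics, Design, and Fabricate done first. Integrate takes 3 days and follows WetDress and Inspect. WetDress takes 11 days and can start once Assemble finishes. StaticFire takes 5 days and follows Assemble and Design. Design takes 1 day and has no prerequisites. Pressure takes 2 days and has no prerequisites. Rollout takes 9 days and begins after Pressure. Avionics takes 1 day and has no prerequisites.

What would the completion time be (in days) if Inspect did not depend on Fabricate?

16

Before: longest chain Fabricate→Inspect→Integrate = 6+8+3 = 17, finish 17.
Without Fabricate→Inspect, Inspect's earliest start moves from 6 to 1.
New critical path: Assemble→WetDress→Integrate = 2+11+3 = 16 ⇒ 16 days.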